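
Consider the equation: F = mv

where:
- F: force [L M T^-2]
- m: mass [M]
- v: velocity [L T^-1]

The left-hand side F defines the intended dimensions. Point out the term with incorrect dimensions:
The right-hand side term mv

F has dimensions [L M T^-2], but mv has dimensions [L M T^-1], so the term mv is dimensionally wrong for F.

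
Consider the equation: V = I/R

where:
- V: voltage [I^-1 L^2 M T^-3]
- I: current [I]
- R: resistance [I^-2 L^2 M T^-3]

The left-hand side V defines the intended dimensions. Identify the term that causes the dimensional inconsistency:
The right-hand side term I/R

V has dimensions [I^-1 L^2 M T^-3], but I/R has dimensions [I^3 L^-2 M^-1 T^3], so the term I/R is dimensionally wrong for V.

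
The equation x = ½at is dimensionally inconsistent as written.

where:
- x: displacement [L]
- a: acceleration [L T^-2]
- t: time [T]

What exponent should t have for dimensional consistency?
The exponent of t should be 2: x = ½at^2

The LHS x has dimensions [L]; t has dimensions [T].
As written, the RHS ½at (exponent 1 on t) has dimensions [L T^-1], which does not match.
With exponent 2, the RHS ½at^2 has dimensions [L], matching the LHS.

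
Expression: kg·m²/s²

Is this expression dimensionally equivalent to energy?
Yes

The expression kg·m²/s² has dimensions [L^2 M T^-2], which is exactly energy [L^2 M T^-2].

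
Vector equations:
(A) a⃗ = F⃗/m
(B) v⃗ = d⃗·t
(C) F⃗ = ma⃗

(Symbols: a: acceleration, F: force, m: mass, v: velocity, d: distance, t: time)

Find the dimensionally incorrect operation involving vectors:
(B) v⃗ = d⃗·t

(A) a⃗ = F⃗/m: LHS [L T^-2], RHS [L T^-2] ✓ — force (vector) divided by mass (scalar)
(B) v⃗ = d⃗·t: LHS [L T^-1], RHS [L T] ✗ — velocity is displacement per time; should be d⃗/t
(C) F⃗ = ma⃗: LHS [L M T^-2], RHS [L M T^-2] ✓ — Force and acceleration are vectors, mass is a scalar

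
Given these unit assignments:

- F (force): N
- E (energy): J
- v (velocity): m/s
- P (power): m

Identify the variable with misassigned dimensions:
P

The variable P (power) should have units W, not m.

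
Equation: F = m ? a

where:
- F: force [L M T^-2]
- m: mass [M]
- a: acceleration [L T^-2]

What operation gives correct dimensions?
multiplication (×): F = m × a

F [L M T^-2]; m [M]; a [L T^-2].
m × a → [L M T^-2] ✓
m ÷ a → [L^-1 M T^2] ✗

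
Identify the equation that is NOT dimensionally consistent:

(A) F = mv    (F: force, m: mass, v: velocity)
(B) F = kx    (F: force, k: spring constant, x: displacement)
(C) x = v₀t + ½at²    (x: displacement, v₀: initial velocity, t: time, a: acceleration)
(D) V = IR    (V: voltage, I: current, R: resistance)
(A) F = mv

The equation (A) F = mv is dimensionally incorrect.

LHS (F): [L M T^-2]
RHS (mv): [L M T^-1] ✗

The dimensions do not match. The other three equations balance.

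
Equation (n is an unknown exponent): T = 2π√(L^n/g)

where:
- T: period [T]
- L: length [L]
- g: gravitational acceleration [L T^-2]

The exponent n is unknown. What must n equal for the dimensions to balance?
n = 1

T has dimensions [T]; L has dimensions [L].
With n = 1: 2π√(L^1/g) has dimensions [T], matching the LHS ✓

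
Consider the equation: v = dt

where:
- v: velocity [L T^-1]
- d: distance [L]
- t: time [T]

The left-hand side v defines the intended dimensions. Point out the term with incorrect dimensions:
The right-hand side term dt

v has dimensions [L T^-1], but dt has dimensions [L T], so the term dt is dimensionally wrong for v.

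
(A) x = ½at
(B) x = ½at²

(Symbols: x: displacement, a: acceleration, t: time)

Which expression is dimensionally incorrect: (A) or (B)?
(A)

(A) x = ½at: LHS [L], RHS [L T^-1] ✗
(B) x = ½at²: LHS [L], RHS [L] ✓

Expression (A) x = ½at is dimensionally incorrect.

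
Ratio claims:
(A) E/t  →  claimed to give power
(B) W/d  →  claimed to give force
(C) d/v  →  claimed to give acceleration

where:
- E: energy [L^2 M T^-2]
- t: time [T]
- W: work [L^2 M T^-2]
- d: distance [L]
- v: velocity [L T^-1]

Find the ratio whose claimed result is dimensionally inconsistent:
(C) d/v does not give acceleration

(A) E/t: [L^2 M T^-3] = power [L^2 M T^-3] ✓
(B) W/d: [L M T^-2] = force [L M T^-2] ✓
(C) d/v: [T] ≠ acceleration [L T^-2] ✗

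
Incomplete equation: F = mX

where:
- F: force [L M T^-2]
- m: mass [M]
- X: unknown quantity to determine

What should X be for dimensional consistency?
X = a (acceleration), dimensions [L T^-2]

F has dimensions [L M T^-2]; the rest of the RHS (m) has dimensions [M].
So X must have dimensions [L T^-2] — X = a (acceleration).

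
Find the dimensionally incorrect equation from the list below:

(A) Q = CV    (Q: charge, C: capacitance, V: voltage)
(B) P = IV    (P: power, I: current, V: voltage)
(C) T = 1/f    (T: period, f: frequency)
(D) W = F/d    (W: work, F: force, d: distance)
(D) W = F/d

The equation (D) W = F/d is dimensionally incorrect.

LHS (W): [L^2 M T^-2]
RHS (F/d): [M T^-2] ✗

The dimensions do not match. The other three equations balance.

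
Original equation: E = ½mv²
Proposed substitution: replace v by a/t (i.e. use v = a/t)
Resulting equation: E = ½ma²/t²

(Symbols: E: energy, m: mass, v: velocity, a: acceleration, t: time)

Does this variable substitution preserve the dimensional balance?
No

[v] = [L T^-1] and [a/t] = [L T^-3]. These differ, so the substitution replaces a quantity by one of different dimensions and the result E = ½ma²/t² has LHS [L^2 M T^-2] vs RHS [L^2 M T^-6] — inconsistent.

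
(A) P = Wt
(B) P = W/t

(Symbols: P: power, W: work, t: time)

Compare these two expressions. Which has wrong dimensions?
(A)

(A) P = Wt: LHS [L^2 M T^-3], RHS [L^2 M T^-1] ✗
(B) P = W/t: LHS [L^2 M T^-3], RHS [L^2 M T^-3] ✓

Expression (A) P = Wt is dimensionally incorrect.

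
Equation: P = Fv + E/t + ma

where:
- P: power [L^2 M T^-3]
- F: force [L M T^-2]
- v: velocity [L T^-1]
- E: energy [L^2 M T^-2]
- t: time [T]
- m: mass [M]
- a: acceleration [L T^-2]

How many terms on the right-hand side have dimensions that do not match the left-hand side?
1

LHS P: [L^2 M T^-3]
- Fv: [L^2 M T^-3] ✓
- E/t: [L^2 M T^-3] ✓
- ma: [L M T^-2] ✗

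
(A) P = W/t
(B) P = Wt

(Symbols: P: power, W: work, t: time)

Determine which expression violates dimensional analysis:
(B)

(A) P = W/t: LHS [L^2 M T^-3], RHS [L^2 M T^-3] ✓
(B) P = Wt: LHS [L^2 M T^-3], RHS [L^2 M T^-1] ✗

Expression (B) P = Wt is dimensionally incorrect.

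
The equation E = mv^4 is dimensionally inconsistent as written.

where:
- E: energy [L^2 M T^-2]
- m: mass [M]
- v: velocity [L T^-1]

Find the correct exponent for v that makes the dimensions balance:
The exponent of v should be 2: E = mv^2

The LHS E has dimensions [L^2 M T^-2]; v has dimensions [L T^-1].
As written, the RHS mv^4 (exponent 4 on v) has dimensions [L^4 M T^-4], which does not match.
With exponent 2, the RHS mv^2 has dimensions [L^2 M T^-2], matching the LHS.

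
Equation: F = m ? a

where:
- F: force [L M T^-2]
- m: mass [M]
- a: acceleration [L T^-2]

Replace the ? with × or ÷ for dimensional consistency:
multiplication (×): F = m × a

F [L M T^-2]; m [M]; a [L T^-2].
m × a → [L M T^-2] ✓
m ÷ a → [L^-1 M T^2] ✗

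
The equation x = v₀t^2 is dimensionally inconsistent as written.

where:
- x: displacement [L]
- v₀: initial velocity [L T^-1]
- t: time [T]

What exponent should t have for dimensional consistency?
The exponent of t should be 1: x = v₀t

The LHS x has dimensions [L]; t has dimensions [T].
As written, the RHS v₀t^2 (exponent 2 on t) has dimensions [L T], which does not match.
With exponent 1, the RHS v₀t has dimensions [L], matching the LHS.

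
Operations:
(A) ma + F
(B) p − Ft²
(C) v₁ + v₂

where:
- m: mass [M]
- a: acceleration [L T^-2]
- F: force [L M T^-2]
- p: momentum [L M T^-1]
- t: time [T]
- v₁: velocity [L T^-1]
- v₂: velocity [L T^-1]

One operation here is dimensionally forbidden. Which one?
(B) p − Ft²

(A) ma + F: ma [L M T^-2] and F [L M T^-2] — same dimensions ✓
(B) p − Ft²: p [L M T^-1] and Ft² [L M] — different dimensions cannot be added/subtracted ✗
(C) v₁ + v₂: v₁ [L T^-1] and v₂ [L T^-1] — same dimensions ✓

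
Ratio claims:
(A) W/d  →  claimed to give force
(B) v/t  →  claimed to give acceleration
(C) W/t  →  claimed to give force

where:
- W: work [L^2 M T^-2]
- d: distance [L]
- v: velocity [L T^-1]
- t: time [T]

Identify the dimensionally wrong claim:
(C) W/t does not give force

(A) W/d: [L M T^-2] = force [L M T^-2] ✓
(B) v/t: [L T^-2] = acceleration [L T^-2] ✓
(C) W/t: [L^2 M T^-3] ≠ force [L M T^-2] ✗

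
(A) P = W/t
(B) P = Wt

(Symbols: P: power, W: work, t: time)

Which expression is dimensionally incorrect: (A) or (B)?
(B)

(A) P = W/t: LHS [L^2 M T^-3], RHS [L^2 M T^-3] ✓
(B) P = Wt: LHS [L^2 M T^-3], RHS [L^2 M T^-1] ✗

Expression (B) P = Wt is dimensionally incorrect.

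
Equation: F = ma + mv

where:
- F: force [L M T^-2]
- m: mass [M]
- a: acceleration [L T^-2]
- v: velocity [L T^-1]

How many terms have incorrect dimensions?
1

LHS F: [L M T^-2]
- ma: [L M T^-2] ✓
- mv: [L M T^-1] ✗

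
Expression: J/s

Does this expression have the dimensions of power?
Yes

The expression J/s has dimensions [L^2 M T^-3], which is exactly power [L^2 M T^-3].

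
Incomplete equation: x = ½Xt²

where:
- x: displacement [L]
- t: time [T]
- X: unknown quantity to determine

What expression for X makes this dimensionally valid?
X = a (acceleration), dimensions [L T^-2]

x has dimensions [L]; the rest of the RHS (½ t²) has dimensions [T^2].
So X must have dimensions [L T^-2] — X = a (acceleration).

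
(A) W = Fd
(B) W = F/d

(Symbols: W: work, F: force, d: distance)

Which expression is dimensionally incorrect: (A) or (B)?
(B)

(A) W = Fd: LHS [L^2 M T^-2], RHS [L^2 M T^-2] ✓
(B) W = F/d: LHS [L^2 M T^-2], RHS [M T^-2] ✗

Expression (B) W = F/d is dimensionally incorrect.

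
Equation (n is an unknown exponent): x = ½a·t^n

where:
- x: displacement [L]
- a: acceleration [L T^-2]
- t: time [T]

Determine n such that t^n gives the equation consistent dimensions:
n = 2

x has dimensions [L]; t has dimensions [T].
The rest of the RHS has dimensions [L T^-2], so t^n must supply [T^2].
With n = 2: ½a·t^2 has dimensions [L], matching the LHS ✓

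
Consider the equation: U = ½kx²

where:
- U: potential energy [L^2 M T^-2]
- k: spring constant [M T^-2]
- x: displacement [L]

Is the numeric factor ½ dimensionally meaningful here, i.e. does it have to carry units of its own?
No

U has dimensions [L^2 M T^-2] and kx² already has dimensions [L^2 M T^-2], so the equation balances without ½ contributing any dimensions. ½ is a pure (dimensionless) number; changing or removing it would not affect dimensional consistency.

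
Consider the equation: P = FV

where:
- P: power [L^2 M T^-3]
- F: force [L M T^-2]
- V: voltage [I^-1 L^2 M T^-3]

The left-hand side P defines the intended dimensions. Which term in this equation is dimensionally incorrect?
The right-hand side term FV

P has dimensions [L^2 M T^-3], but FV has dimensions [I^-1 L^3 M^2 T^-5], so the term FV is dimensionally wrong for P.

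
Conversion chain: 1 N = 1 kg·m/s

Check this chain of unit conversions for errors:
The chain is incorrect (it contains an error).

Incorrect: Newton is kg·m/s², not kg·m/s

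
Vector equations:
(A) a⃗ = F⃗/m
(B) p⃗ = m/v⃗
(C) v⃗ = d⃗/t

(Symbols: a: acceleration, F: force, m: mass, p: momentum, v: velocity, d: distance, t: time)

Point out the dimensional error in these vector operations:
(B) p⃗ = m/v⃗

(A) a⃗ = F⃗/m: LHS [L T^-2], RHS [L T^-2] ✓ — force (vector) divided by mass (scalar)
(B) p⃗ = m/v⃗: LHS [L M T^-1], RHS [L^-1 M T] ✗ — momentum is mass times velocity; should be mv⃗ (and division by a vector is undefined)
(C) v⃗ = d⃗/t: LHS [L T^-1], RHS [L T^-1] ✓ — displacement (vector) divided by time (scalar)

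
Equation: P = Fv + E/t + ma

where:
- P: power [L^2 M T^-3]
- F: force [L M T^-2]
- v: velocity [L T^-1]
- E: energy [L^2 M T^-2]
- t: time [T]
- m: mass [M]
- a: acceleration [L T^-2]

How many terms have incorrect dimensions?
1

LHS P: [L^2 M T^-3]
- Fv: [L^2 M T^-3] ✓
- E/t: [L^2 M T^-3] ✓
- ma: [L M T^-2] ✗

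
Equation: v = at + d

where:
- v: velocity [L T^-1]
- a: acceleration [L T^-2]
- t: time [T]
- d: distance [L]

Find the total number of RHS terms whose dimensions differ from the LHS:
1

LHS v: [L T^-1]
- at: [L T^-1] ✓
- d: [L] ✗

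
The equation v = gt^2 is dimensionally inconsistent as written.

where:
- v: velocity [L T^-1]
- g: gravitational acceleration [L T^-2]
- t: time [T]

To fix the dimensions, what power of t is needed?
The exponent of t should be 1: v = gt

The LHS v has dimensions [L T^-1]; t has dimensions [T].
As written, the RHS gt^2 (exponent 2 on t) has dimensions [L], which does not match.
With exponent 1, the RHS gt has dimensions [L T^-1], matching the LHS.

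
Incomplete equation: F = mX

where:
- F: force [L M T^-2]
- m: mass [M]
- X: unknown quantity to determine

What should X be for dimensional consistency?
X = a (acceleration), dimensions [L T^-2]

F has dimensions [L M T^-2]; the rest of the RHS (m) has dimensions [M].
So X must have dimensions [L T^-2] — X = a (acceleration).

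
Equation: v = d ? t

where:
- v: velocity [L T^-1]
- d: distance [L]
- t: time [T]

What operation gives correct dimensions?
division (÷): v = d ÷ t

v [L T^-1]; d [L]; t [T].
d × t → [L T] ✗
d ÷ t → [L T^-1] ✓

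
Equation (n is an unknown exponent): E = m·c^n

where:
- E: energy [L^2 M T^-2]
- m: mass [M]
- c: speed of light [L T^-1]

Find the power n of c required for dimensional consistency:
n = 2

E has dimensions [L^2 M T^-2]; c has dimensions [L T^-1].
The rest of the RHS has dimensions [M], so c^n must supply [L^2 T^-2].
With n = 2: m·c^2 has dimensions [L^2 M T^-2], matching the LHS ✓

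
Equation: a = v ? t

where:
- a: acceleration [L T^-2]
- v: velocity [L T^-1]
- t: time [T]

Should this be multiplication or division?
division (÷): a = v ÷ t

a [L T^-2]; v [L T^-1]; t [T].
v × t → [L] ✗
v ÷ t → [L T^-2] ✓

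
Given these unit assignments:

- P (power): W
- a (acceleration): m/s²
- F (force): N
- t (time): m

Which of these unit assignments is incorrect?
t

The variable t (time) should have units s, not m.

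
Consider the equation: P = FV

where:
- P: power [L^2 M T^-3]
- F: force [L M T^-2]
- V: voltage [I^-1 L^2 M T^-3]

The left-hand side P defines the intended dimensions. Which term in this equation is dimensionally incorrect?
The right-hand side term FV

P has dimensions [L^2 M T^-3], but FV has dimensions [I^-1 L^3 M^2 T^-5], so the term FV is dimensionally wrong for P.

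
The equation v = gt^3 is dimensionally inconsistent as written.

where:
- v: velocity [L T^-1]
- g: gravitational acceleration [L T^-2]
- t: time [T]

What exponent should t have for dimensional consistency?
The exponent of t should be 1: v = gt

The LHS v has dimensions [L T^-1]; t has dimensions [T].
As written, the RHS gt^3 (exponent 3 on t) has dimensions [L T], which does not match.
With exponent 1, the RHS gt has dimensions [L T^-1], matching the LHS.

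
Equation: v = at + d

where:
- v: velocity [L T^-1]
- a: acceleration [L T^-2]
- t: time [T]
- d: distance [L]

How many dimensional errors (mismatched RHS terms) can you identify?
1

LHS v: [L T^-1]
- at: [L T^-1] ✓
- d: [L] ✗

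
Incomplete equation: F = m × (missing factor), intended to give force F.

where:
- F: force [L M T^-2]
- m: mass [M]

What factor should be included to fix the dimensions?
a (acceleration), dimensions [L T^-2]

F has dimensions [L M T^-2] and m has dimensions [M].
The missing factor must have dimensions [L M T^-2] / [M] = [L T^-2], i.e. acceleration (a).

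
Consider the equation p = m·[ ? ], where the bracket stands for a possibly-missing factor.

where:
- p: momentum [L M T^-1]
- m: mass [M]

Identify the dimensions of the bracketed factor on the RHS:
[L T^-1] — velocity (e.g. v)

p has dimensions [L M T^-1]; m has dimensions [M].
The bracketed factor must supply [L M T^-1] / [M] = [L T^-1].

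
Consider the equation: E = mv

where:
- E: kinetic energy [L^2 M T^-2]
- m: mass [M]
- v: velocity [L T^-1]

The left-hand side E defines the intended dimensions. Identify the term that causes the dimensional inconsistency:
The right-hand side term mv

E has dimensions [L^2 M T^-2], but mv has dimensions [L M T^-1], so the term mv is dimensionally wrong for E.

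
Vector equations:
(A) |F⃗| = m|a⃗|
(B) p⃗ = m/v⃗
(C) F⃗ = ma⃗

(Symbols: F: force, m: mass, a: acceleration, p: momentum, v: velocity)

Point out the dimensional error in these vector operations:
(B) p⃗ = m/v⃗

(A) |F⃗| = m|a⃗|: LHS [L M T^-2], RHS [L M T^-2] ✓ — magnitudes of vectors are scalars
(B) p⃗ = m/v⃗: LHS [L M T^-1], RHS [L^-1 M T] ✗ — momentum is mass times velocity; should be mv⃗ (and division by a vector is undefined)
(C) F⃗ = ma⃗: LHS [L M T^-2], RHS [L M T^-2] ✓ — Force and acceleration are vectors, mass is a scalar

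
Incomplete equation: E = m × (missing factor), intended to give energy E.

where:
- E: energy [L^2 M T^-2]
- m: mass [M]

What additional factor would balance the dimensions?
v² (velocity squared), dimensions [L^2 T^-2]

E has dimensions [L^2 M T^-2] and m has dimensions [M].
The missing factor must have dimensions [L^2 M T^-2] / [M] = [L^2 T^-2], i.e. velocity squared (v²).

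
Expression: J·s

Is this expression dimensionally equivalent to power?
No

The expression J·s has dimensions [L^2 M T^-1], but power has dimensions [L^2 M T^-3].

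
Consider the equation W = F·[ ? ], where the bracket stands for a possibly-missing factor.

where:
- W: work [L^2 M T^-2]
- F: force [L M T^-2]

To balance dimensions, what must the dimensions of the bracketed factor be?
[L] — length (e.g. a distance d)

W has dimensions [L^2 M T^-2]; F has dimensions [L M T^-2].
The bracketed factor must supply [L^2 M T^-2] / [L M T^-2] = [L].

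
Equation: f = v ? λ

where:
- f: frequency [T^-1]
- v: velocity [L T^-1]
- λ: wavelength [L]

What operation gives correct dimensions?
division (÷): f = v ÷ λ

f [T^-1]; v [L T^-1]; λ [L].
v × λ → [L^2 T^-1] ✗
v ÷ λ → [T^-1] ✓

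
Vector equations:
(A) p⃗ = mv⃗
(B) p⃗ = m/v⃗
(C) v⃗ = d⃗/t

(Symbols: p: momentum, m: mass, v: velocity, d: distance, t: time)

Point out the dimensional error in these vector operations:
(B) p⃗ = m/v⃗

(A) p⃗ = mv⃗: LHS [L M T^-1], RHS [L M T^-1] ✓ — mass (scalar) times velocity (vector)
(B) p⃗ = m/v⃗: LHS [L M T^-1], RHS [L^-1 M T] ✗ — momentum is mass times velocity; should be mv⃗ (and division by a vector is undefined)
(C) v⃗ = d⃗/t: LHS [L T^-1], RHS [L T^-1] ✓ — displacement (vector) divided by time (scalar)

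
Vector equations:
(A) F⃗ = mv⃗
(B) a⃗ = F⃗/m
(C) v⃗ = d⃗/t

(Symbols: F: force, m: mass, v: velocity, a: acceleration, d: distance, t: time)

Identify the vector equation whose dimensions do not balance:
(A) F⃗ = mv⃗

(A) F⃗ = mv⃗: LHS [L M T^-2], RHS [L M T^-1] ✗ — mass times velocity is momentum, not force; should be ma⃗
(B) a⃗ = F⃗/m: LHS [L T^-2], RHS [L T^-2] ✓ — force (vector) divided by mass (scalar)
(C) v⃗ = d⃗/t: LHS [L T^-1], RHS [L T^-1] ✓ — displacement (vector) divided by time (scalar)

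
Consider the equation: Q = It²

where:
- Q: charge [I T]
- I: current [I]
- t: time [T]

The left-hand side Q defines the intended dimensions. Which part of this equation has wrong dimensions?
The right-hand side term It²

Q has dimensions [I T], but It² has dimensions [I T^2], so the term It² is dimensionally wrong for Q.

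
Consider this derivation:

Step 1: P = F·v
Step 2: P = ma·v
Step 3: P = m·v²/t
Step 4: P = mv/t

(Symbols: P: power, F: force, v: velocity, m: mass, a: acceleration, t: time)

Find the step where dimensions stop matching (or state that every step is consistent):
Step 4

Step 1: P = F·v → LHS [L^2 M T^-3], RHS [L^2 M T^-3] ✓
Step 2: P = ma·v → LHS [L^2 M T^-3], RHS [L^2 M T^-3] ✓
Step 3: P = m·v²/t → LHS [L^2 M T^-3], RHS [L^2 M T^-3] ✓
Step 4: P = mv/t → LHS [L^2 M T^-3], RHS [L M T^-2] ✗

The first dimensional inconsistency appears in step 4: P = mv/t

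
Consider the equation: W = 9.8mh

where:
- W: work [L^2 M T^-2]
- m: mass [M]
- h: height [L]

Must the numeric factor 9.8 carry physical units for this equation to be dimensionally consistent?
Yes

W has dimensions [L^2 M T^-2], while mh alone has dimensions [L M]. For the equation to balance, the factor 9.8 must carry dimensions [L T^-2] — it is a dimensional constant (a numerical value of a physical quantity with its units suppressed), not a pure number.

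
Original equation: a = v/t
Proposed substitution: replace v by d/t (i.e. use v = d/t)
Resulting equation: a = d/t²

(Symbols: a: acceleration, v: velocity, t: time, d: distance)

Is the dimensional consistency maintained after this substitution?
Yes

[v] = [L T^-1] and [d/t] = [L T^-1]. These match, so the substitution replaces a quantity by one of the same dimensions and the result a = d/t² has LHS [L T^-2] vs RHS [L T^-2] — still consistent.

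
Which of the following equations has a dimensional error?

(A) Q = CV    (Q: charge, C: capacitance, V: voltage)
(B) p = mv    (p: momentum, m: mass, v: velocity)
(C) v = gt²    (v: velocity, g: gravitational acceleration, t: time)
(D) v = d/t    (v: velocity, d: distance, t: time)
(C) v = gt²

The equation (C) v = gt² is dimensionally incorrect.

LHS (v): [L T^-1]
RHS (gt²): [L] ✗

The dimensions do not match. The other three equations balance.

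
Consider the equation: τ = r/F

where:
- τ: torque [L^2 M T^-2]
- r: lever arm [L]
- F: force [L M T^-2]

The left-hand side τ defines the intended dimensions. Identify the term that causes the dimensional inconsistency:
The right-hand side term r/F

τ has dimensions [L^2 M T^-2], but r/F has dimensions [M^-1 T^2], so the term r/F is dimensionally wrong for τ.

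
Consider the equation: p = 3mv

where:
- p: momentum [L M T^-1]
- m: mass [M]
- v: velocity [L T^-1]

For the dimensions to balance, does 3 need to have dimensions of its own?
No

p has dimensions [L M T^-1] and mv already has dimensions [L M T^-1], so the equation balances without 3 contributing any dimensions. 3 is a pure (dimensionless) number; changing or removing it would not affect dimensional consistency.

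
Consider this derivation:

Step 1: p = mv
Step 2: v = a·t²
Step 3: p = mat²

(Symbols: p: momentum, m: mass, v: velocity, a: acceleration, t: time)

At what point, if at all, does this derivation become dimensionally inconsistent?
Step 2

Step 1: p = mv → LHS [L M T^-1], RHS [L M T^-1] ✓
Step 2: v = a·t² → LHS [L T^-1], RHS [L] ✗

The first dimensional inconsistency appears in step 2: v = a·t²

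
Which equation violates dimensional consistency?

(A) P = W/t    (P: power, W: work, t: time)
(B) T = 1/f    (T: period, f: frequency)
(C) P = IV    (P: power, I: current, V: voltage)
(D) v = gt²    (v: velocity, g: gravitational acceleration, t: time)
(D) v = gt²

The equation (D) v = gt² is dimensionally incorrect.

LHS (v): [L T^-1]
RHS (gt²): [L] ✗

The dimensions do not match. The other three equations balance.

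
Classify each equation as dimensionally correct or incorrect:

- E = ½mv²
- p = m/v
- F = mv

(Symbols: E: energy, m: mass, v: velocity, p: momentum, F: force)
Dimensionally correct: E = ½mv²
Dimensionally incorrect: p = m/v, F = mv
Ordered (correct first, then incorrect): E = ½mv², p = m/v, F = mv

- E = ½mv²: LHS [L^2 M T^-2], RHS [L^2 M T^-2] → correct ✓
- p = m/v: LHS [L M T^-1], RHS [L^-1 M T] → incorrect ✗
- F = mv: LHS [L M T^-2], RHS [L M T^-1] → incorrect ✗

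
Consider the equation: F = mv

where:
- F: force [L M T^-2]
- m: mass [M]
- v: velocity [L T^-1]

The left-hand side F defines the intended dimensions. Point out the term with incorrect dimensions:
The right-hand side term mv

F has dimensions [L M T^-2], but mv has dimensions [L M T^-1], so the term mv is dimensionally wrong for F.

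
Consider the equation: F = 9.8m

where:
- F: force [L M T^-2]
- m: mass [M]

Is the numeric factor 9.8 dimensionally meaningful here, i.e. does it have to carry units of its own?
Yes

F has dimensions [L M T^-2], while m alone has dimensions [M]. For the equation to balance, the factor 9.8 must carry dimensions [L T^-2] — it is a dimensional constant (a numerical value of a physical quantity with its units suppressed), not a pure number.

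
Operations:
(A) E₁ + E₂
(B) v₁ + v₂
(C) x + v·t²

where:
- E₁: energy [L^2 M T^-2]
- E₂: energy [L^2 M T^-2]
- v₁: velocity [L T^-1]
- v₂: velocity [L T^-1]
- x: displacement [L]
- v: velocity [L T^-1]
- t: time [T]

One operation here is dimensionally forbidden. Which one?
(C) x + v·t²

(A) E₁ + E₂: E₁ [L^2 M T^-2] and E₂ [L^2 M T^-2] — same dimensions ✓
(B) v₁ + v₂: v₁ [L T^-1] and v₂ [L T^-1] — same dimensions ✓
(C) x + v·t²: x [L] and v·t² [L T] — different dimensions cannot be added/subtracted ✗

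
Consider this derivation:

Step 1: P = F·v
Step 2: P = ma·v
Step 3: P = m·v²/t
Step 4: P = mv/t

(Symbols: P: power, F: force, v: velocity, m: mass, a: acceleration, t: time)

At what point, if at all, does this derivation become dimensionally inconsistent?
Step 4

Step 1: P = F·v → LHS [L^2 M T^-3], RHS [L^2 M T^-3] ✓
Step 2: P = ma·v → LHS [L^2 M T^-3], RHS [L^2 M T^-3] ✓
Step 3: P = m·v²/t → LHS [L^2 M T^-3], RHS [L^2 M T^-3] ✓
Step 4: P = mv/t → LHS [L^2 M T^-3], RHS [L M T^-2] ✗

The first dimensional inconsistency appears in step 4: P = mv/t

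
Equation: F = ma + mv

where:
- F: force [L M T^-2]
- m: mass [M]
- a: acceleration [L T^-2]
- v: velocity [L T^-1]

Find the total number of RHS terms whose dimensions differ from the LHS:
1

LHS F: [L M T^-2]
- ma: [L M T^-2] ✓
- mv: [L M T^-1] ✗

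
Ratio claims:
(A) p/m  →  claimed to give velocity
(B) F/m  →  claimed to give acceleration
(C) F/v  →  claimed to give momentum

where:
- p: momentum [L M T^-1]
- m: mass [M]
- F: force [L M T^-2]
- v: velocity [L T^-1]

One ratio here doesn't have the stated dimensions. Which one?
(C) F/v does not give momentum

(A) p/m: [L T^-1] = velocity [L T^-1] ✓
(B) F/m: [L T^-2] = acceleration [L T^-2] ✓
(C) F/v: [M T^-1] ≠ momentum [L M T^-1] ✗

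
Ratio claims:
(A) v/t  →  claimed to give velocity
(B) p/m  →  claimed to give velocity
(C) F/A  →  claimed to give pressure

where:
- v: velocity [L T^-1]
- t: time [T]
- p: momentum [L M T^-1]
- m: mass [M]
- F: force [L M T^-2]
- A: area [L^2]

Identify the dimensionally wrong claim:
(A) v/t does not give velocity

(A) v/t: [L T^-2] ≠ velocity [L T^-1] ✗
(B) p/m: [L T^-1] = velocity [L T^-1] ✓
(C) F/A: [L^-1 M T^-2] = pressure [L^-1 M T^-2] ✓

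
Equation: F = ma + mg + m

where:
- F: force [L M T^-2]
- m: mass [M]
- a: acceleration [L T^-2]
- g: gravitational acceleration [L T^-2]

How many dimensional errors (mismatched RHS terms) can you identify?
1

LHS F: [L M T^-2]
- ma: [L M T^-2] ✓
- mg: [L M T^-2] ✓
- m: [M] ✗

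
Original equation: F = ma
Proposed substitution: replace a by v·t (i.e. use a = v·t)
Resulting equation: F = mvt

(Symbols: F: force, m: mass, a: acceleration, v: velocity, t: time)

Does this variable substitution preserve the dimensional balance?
No

[a] = [L T^-2] and [v·t] = [L]. These differ, so the substitution replaces a quantity by one of different dimensions and the result F = mvt has LHS [L M T^-2] vs RHS [L M] — inconsistent.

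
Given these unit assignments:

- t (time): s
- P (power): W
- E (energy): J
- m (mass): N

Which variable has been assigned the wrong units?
m

The variable m (mass) should have units kg, not N.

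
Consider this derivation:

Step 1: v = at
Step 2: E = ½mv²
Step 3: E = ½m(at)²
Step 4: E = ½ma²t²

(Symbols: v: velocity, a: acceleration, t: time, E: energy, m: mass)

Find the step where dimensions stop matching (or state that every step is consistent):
No step introduces an error — all steps are dimensionally consistent.

Step 1: v = at → LHS [L T^-1], RHS [L T^-1] ✓
Step 2: E = ½mv² → LHS [L^2 M T^-2], RHS [L^2 M T^-2] ✓
Step 3: E = ½m(at)² → LHS [L^2 M T^-2], RHS [L^2 M T^-2] ✓
Step 4: E = ½ma²t² → LHS [L^2 M T^-2], RHS [L^2 M T^-2] ✓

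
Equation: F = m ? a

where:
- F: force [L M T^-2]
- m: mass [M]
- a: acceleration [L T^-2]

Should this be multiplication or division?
multiplication (×): F = m × a

F [L M T^-2]; m [M]; a [L T^-2].
m × a → [L M T^-2] ✓
m ÷ a → [L^-1 M T^2] ✗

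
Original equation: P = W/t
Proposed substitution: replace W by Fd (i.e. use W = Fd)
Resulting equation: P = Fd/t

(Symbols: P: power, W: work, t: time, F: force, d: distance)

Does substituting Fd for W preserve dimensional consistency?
Yes

[W] = [L^2 M T^-2] and [Fd] = [L^2 M T^-2]. These match, so the substitution replaces a quantity by one of the same dimensions and the result P = Fd/t has LHS [L^2 M T^-3] vs RHS [L^2 M T^-3] — still consistent.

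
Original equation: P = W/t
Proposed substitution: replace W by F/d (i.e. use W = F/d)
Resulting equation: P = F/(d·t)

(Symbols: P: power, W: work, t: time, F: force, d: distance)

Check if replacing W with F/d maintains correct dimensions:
No

[W] = [L^2 M T^-2] and [F/d] = [M T^-2]. These differ, so the substitution replaces a quantity by one of different dimensions and the result P = F/(d·t) has LHS [L^2 M T^-3] vs RHS [M T^-3] — inconsistent.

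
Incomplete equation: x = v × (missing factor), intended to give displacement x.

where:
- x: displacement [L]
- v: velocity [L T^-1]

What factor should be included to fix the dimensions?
t (time), dimensions [T]

x has dimensions [L] and v has dimensions [L T^-1].
The missing factor must have dimensions [L] / [L T^-1] = [T], i.e. time (t).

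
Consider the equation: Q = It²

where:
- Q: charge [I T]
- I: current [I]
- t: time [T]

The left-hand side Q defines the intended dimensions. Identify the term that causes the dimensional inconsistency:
The right-hand side term It²

Q has dimensions [I T], but It² has dimensions [I T^2], so the term It² is dimensionally wrong for Q.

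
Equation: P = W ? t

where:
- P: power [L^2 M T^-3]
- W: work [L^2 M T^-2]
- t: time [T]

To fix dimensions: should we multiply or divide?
division (÷): P = W ÷ t

P [L^2 M T^-3]; W [L^2 M T^-2]; t [T].
W × t → [L^2 M T^-1] ✗
W ÷ t → [L^2 M T^-3] ✓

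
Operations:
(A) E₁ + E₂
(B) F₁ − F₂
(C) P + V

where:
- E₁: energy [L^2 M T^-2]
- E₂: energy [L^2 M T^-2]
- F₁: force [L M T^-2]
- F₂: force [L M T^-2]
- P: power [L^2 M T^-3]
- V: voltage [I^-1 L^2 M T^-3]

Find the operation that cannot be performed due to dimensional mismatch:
(C) P + V

(A) E₁ + E₂: E₁ [L^2 M T^-2] and E₂ [L^2 M T^-2] — same dimensions ✓
(B) F₁ − F₂: F₁ [L M T^-2] and F₂ [L M T^-2] — same dimensions ✓
(C) P + V: P [L^2 M T^-3] and V [I^-1 L^2 M T^-3] — different dimensions cannot be added/subtracted ✗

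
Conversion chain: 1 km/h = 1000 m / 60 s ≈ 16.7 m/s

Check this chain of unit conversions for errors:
The chain is incorrect (it contains an error).

Incorrect: 1 h = 3600 s, not 60 s (1 km/h ≈ 0.278 m/s)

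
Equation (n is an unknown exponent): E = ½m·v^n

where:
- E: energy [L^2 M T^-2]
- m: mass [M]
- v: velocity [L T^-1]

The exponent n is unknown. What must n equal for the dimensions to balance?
n = 2

E has dimensions [L^2 M T^-2]; v has dimensions [L T^-1].
The rest of the RHS has dimensions [M], so v^n must supply [L^2 T^-2].
With n = 2: ½m·v^2 has dimensions [L^2 M T^-2], matching the LHS ✓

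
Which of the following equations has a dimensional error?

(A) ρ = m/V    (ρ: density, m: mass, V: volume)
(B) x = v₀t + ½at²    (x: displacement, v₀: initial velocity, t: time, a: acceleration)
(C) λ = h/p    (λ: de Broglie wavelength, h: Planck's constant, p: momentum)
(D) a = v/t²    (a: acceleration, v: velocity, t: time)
(D) a = v/t²

The equation (D) a = v/t² is dimensionally incorrect.

LHS (a): [L T^-2]
RHS (v/t²): [L T^-3] ✗

The dimensions do not match. The other three equations balance.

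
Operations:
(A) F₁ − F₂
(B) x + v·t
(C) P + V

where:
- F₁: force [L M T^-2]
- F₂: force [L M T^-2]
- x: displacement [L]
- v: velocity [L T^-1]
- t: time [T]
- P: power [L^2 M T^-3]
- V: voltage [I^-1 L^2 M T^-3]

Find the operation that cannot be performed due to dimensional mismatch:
(C) P + V

(A) F₁ − F₂: F₁ [L M T^-2] and F₂ [L M T^-2] — same dimensions ✓
(B) x + v·t: x [L] and v·t [L] — same dimensions ✓
(C) P + V: P [L^2 M T^-3] and V [I^-1 L^2 M T^-3] — different dimensions cannot be added/subtracted ✗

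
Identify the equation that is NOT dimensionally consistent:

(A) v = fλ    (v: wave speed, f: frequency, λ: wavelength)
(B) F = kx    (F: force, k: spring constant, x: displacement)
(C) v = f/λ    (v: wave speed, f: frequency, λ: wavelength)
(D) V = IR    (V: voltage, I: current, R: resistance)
(C) v = f/λ

The equation (C) v = f/λ is dimensionally incorrect.

LHS (v): [L T^-1]
RHS (f/λ): [L^-1 T^-1] ✗

The dimensions do not match. The other three equations balance.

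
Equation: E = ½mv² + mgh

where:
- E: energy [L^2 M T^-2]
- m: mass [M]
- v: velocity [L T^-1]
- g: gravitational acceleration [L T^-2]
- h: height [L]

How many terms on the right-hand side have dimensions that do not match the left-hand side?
0

LHS E: [L^2 M T^-2]
- ½mv²: [L^2 M T^-2] ✓
- mgh: [L^2 M T^-2] ✓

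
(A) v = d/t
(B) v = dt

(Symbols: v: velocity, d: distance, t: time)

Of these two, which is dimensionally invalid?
(B)

(A) v = d/t: LHS [L T^-1], RHS [L T^-1] ✓
(B) v = dt: LHS [L T^-1], RHS [L T] ✗

Expression (B) v = dt is dimensionally incorrect.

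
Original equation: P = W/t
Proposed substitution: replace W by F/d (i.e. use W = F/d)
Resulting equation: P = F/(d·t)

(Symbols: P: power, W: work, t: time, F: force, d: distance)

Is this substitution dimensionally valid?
No

[W] = [L^2 M T^-2] and [F/d] = [M T^-2]. These differ, so the substitution replaces a quantity by one of different dimensions and the result P = F/(d·t) has LHS [L^2 M T^-3] vs RHS [M T^-3] — inconsistent.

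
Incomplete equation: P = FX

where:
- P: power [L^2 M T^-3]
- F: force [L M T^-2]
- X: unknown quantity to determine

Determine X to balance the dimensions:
X = v (velocity), dimensions [L T^-1]

P has dimensions [L^2 M T^-3]; the rest of the RHS (F) has dimensions [L M T^-2].
So X must have dimensions [L T^-1] — X = v (velocity).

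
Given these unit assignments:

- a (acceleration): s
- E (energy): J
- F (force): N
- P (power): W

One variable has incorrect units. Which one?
a

The variable a (acceleration) should have units m/s², not s.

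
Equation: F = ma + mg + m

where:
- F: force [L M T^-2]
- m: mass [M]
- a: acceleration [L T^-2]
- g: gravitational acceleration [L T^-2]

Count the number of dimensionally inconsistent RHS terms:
1

LHS F: [L M T^-2]
- ma: [L M T^-2] ✓
- mg: [L M T^-2] ✓
- m: [M] ✗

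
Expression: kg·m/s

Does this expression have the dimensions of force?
No

The expression kg·m/s has dimensions [L M T^-1], but force has dimensions [L M T^-2].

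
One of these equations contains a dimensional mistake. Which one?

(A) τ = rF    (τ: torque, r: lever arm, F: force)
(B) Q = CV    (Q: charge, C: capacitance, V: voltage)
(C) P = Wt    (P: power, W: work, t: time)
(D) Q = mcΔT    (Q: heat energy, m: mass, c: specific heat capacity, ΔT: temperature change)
(C) P = Wt

The equation (C) P = Wt is dimensionally incorrect.

LHS (P): [L^2 M T^-3]
RHS (Wt): [L^2 M T^-1] ✗

The dimensions do not match. The other three equations balance.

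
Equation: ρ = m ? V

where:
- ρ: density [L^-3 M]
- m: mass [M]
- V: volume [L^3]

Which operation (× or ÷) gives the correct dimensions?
division (÷): ρ = m ÷ V

ρ [L^-3 M]; m [M]; V [L^3].
m × V → [L^3 M] ✗
m ÷ V → [L^-3 M] ✓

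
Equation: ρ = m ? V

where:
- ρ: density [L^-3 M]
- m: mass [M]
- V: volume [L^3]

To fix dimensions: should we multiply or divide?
division (÷): ρ = m ÷ V

ρ [L^-3 M]; m [M]; V [L^3].
m × V → [L^3 M] ✗
m ÷ V → [L^-3 M] ✓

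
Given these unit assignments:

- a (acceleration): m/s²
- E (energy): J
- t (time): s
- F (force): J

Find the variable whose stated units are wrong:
F

The variable F (force) should have units N, not J.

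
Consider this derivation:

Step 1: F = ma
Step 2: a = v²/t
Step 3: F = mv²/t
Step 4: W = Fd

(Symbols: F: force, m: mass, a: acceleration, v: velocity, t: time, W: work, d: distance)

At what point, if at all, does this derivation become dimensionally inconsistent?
Step 2

Step 1: F = ma → LHS [L M T^-2], RHS [L M T^-2] ✓
Step 2: a = v²/t → LHS [L T^-2], RHS [L^2 T^-3] ✗

The first dimensional inconsistency appears in step 2: a = v²/t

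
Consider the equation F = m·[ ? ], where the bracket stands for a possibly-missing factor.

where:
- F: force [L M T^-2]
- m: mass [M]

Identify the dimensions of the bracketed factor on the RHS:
[L T^-2] — acceleration (e.g. a)

F has dimensions [L M T^-2]; m has dimensions [M].
The bracketed factor must supply [L M T^-2] / [M] = [L T^-2].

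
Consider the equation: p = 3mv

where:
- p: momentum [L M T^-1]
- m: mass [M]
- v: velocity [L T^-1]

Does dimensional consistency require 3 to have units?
No

p has dimensions [L M T^-1] and mv already has dimensions [L M T^-1], so the equation balances without 3 contributing any dimensions. 3 is a pure (dimensionless) number; changing or removing it would not affect dimensional consistency.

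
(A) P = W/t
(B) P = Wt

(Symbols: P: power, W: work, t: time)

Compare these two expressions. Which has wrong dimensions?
(B)

(A) P = W/t: LHS [L^2 M T^-3], RHS [L^2 M T^-3] ✓
(B) P = Wt: LHS [L^2 M T^-3], RHS [L^2 M T^-1] ✗

Expression (B) P = Wt is dimensionally incorrect.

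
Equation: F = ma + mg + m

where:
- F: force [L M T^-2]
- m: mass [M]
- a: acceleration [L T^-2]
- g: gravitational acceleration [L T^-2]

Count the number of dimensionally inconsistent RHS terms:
1

LHS F: [L M T^-2]
- ma: [L M T^-2] ✓
- mg: [L M T^-2] ✓
- m: [M] ✗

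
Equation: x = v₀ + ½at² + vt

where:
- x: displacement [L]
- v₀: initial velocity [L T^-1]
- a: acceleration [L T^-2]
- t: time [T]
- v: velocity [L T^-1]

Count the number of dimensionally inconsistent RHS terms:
1

LHS x: [L]
- v₀: [L T^-1] ✗
- ½at²: [L] ✓
- vt: [L] ✓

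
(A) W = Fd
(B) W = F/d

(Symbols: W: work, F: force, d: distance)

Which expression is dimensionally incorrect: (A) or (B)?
(B)

(A) W = Fd: LHS [L^2 M T^-2], RHS [L^2 M T^-2] ✓
(B) W = F/d: LHS [L^2 M T^-2], RHS [M T^-2] ✗

Expression (B) W = F/d is dimensionally incorrect.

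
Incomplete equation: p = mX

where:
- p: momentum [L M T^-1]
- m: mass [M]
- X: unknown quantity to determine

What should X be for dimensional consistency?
X = v (velocity), dimensions [L T^-1]

p has dimensions [L M T^-1]; the rest of the RHS (m) has dimensions [M].
So X must have dimensions [L T^-1] — X = v (velocity).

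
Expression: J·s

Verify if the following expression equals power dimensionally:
No

The expression J·s has dimensions [L^2 M T^-1], but power has dimensions [L^2 M T^-3].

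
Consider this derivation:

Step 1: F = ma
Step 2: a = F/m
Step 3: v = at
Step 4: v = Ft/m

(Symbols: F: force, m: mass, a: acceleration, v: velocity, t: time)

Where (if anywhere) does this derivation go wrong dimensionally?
No step introduces an error — all steps are dimensionally consistent.

Step 1: F = ma → LHS [L M T^-2], RHS [L M T^-2] ✓
Step 2: a = F/m → LHS [L T^-2], RHS [L T^-2] ✓
Step 3: v = at → LHS [L T^-1], RHS [L T^-1] ✓
Step 4: v = Ft/m → LHS [L T^-1], RHS [L T^-1] ✓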